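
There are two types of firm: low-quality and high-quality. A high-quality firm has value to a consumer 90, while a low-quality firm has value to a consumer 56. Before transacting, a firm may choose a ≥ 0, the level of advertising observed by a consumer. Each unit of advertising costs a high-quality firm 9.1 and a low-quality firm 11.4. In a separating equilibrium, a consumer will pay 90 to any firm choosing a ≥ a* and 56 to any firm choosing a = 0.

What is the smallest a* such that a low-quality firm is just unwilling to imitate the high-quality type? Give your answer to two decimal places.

2.98

A low-quality firm choosing a = 0 receives 56.
Imitating at a* instead would pay 90 at cost 11.4·a*, netting 90 − 11.4·a*.
Indifference: 56 = 90 − 11.4·a*, so a* = (90 − 56) / 11.4 ≈ 2.98.
At a* the low-quality type's incentive constraint just binds; the high-quality type strictly prefers a* since its per-unit cost is lower.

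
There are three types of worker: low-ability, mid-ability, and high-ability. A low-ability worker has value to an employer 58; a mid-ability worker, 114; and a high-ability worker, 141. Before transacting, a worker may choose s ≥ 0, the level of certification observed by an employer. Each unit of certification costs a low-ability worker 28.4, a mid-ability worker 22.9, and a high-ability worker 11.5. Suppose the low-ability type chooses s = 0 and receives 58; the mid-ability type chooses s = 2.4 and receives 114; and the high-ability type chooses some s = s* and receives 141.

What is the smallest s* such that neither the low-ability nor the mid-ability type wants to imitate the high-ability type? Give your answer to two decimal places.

Mid-ability type (on-path payoff 114 − 22.9×2.4 = 59.04) won't mimic when 59.04 ≥ 141 − 22.9·s*, i.e. s* ≥ 3.58.
Low-ability type (on-path payoff 58) won't mimic when 58 ≥ 141 − 28.4·s*, i.e. s* ≥ 2.92.
Both must hold, so s* = max(2.92, 3.58) = 3.58. The mid-ability type's constraint binds.

3.58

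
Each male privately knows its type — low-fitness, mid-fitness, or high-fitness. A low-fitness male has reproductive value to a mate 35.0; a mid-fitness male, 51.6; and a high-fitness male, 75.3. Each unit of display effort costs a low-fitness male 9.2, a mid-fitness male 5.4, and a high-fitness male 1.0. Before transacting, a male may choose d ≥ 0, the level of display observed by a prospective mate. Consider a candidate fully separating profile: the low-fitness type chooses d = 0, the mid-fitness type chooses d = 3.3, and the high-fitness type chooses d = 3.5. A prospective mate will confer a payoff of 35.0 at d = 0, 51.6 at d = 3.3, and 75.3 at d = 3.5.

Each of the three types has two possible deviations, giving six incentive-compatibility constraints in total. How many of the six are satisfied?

Low-fitness (own payoff 35.0): to d=3.3 gives 51.6 − 9.2×3.3 = 21.24 → no gain ✓; to d=3.5 gives 75.3 − 9.2×3.5 = 43.1 → profitable ✗.
High-fitness (own payoff 75.3 − 1.0×3.5 = 71.8): to d=0 gives 35.0 → no gain ✓; to d=3.3 gives 51.6 − 1.0×3.3 = 48.3 → no gain ✓.
Mid-fitness (own payoff 51.6 − 5.4×3.3 = 33.78): to d=0 gives 35.0 → profitable ✗; to d=3.5 gives 75.3 − 5.4×3.5 = 56.4 → profitable ✗.
3 of the 6 constraints hold; not an equilibrium.

3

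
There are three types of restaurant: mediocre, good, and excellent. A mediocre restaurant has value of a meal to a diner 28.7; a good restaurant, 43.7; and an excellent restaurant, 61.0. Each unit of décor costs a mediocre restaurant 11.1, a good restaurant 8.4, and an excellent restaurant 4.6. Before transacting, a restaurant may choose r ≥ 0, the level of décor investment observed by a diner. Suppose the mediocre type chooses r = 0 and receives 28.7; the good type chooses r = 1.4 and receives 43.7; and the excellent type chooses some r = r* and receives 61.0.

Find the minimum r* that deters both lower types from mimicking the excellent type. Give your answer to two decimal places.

3.46

Good type (on-path payoff 43.7 − 8.4×1.4 = 31.94) won't mimic when 31.94 ≥ 61.0 − 8.4·r*, i.e. r* ≥ 3.46.
Mediocre type (on-path payoff 28.7) won't mimic when 28.7 ≥ 61.0 − 11.1·r*, i.e. r* ≥ 2.91.
Both must hold, so r* = max(2.91, 3.46) = 3.46. The good type's constraint binds.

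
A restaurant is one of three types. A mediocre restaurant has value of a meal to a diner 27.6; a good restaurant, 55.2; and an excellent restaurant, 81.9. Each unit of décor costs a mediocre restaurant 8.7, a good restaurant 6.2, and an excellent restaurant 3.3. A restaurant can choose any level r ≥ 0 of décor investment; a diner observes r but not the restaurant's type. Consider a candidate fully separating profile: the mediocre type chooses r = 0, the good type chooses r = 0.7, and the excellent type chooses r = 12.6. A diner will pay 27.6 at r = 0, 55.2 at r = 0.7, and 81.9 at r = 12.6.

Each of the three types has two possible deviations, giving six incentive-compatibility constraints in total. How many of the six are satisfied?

Good (own payoff 55.2 − 6.2×0.7 = 50.86): to r=0 gives 27.6 → no gain ✓; to r=12.6 gives 81.9 − 6.2×12.6 = 3.78 → no gain ✓.
Mediocre (own payoff 27.6): to r=0.7 gives 55.2 − 8.7×0.7 = 49.11 → profitable ✗; to r=12.6 gives 81.9 − 8.7×12.6 = -27.72 → no gain ✓.
Excellent (own payoff 81.9 − 3.3×12.6 = 40.32): to r=0 gives 27.6 → no gain ✓; to r=0.7 gives 55.2 − 3.3×0.7 = 52.89 → profitable ✗.
4 of the 6 constraints hold; not an equilibrium.

4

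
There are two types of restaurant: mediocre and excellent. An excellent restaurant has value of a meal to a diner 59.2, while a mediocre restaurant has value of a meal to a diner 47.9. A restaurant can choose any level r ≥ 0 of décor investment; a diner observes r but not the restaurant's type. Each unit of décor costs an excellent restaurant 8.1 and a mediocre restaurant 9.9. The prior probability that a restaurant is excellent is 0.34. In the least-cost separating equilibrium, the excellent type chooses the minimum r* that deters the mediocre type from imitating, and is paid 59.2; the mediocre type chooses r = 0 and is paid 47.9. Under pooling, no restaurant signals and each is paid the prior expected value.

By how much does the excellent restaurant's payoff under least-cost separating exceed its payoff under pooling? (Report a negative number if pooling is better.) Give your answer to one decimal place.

-1.8

Least-cost separating signal: r* solves 47.9 = 59.2 − 9.9·r*, so r* = (59.2 − 47.9)/9.9 ≈ 1.1414.
Excellent type's separating payoff: 59.2 − 8.1 × r* = 59.2 − 8.1 × (59.2 − 47.9)/9.9 = 59.2 − 91.53/9.9 ≈ 49.955.
Pooling payoff: 0.34 × 59.2 + 0.66 × 47.9 = 51.742.
Difference: 49.955 − 51.742 = -1.787, i.e. -1.8 to one decimal place.
The excellent type would prefer the pooling outcome.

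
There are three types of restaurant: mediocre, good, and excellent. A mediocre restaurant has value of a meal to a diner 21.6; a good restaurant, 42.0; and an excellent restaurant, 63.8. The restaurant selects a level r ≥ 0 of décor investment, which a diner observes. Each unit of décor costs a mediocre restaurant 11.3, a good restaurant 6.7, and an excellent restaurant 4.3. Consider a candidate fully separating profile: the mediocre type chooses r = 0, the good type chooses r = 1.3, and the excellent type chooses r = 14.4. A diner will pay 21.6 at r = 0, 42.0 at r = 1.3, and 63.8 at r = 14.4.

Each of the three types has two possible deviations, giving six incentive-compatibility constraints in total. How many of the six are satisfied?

Good (own payoff 42.0 − 6.7×1.3 = 33.29): to r=0 gives 21.6 → no gain ✓; to r=14.4 gives 63.8 − 6.7×14.4 = -32.68 → no gain ✓.
Excellent (own payoff 63.8 − 4.3×14.4 = 1.88): to r=0 gives 21.6 → profitable ✗; to r=1.3 gives 42.0 − 4.3×1.3 = 36.41 → profitable ✗.
Mediocre (own payoff 21.6): to r=1.3 gives 42.0 − 11.3×1.3 = 27.31 → profitable ✗; to r=14.4 gives 63.8 − 11.3×14.4 = -98.92 → no gain ✓.
3 of the 6 constraints hold; not an equilibrium.

3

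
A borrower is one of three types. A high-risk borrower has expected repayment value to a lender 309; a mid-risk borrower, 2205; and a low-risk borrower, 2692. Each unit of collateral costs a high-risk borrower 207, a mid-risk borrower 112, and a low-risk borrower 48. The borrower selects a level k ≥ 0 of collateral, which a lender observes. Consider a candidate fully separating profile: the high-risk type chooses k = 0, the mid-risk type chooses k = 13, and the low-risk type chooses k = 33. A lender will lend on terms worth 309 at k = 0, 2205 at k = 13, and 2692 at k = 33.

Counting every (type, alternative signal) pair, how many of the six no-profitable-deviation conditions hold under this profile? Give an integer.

Mid-risk (own payoff 2205 − 112×13 = 749): to k=0 gives 309 → no gain ✓; to k=33 gives 2692 − 112×33 = -1004 → no gain ✓.
Low-risk (own payoff 2692 − 48×33 = 1108): to k=0 gives 309 → no gain ✓; to k=13 gives 2205 − 48×13 = 1581 → profitable ✗.
High-risk (own payoff 309): to k=13 gives 2205 − 207×13 = -486 → no gain ✓; to k=33 gives 2692 − 207×33 = -4139 → no gain ✓.
5 of the 6 constraints hold; not an equilibrium.

5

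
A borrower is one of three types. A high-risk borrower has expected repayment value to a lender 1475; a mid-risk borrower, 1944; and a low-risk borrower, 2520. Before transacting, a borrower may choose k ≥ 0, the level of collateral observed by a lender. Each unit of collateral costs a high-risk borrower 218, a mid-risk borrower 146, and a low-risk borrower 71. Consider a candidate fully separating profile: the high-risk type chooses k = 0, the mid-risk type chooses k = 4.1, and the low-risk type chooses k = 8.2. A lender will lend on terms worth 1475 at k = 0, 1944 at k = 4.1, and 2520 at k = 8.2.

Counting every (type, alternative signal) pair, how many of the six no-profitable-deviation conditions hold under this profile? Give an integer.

5

Mid-risk (own payoff 1944 − 146×4.1 = 1345.4): to k=0 gives 1475 → profitable ✗; to k=8.2 gives 2520 − 146×8.2 = 1322.8 → no gain ✓.
Low-risk (own payoff 2520 − 71×8.2 = 1937.8): to k=0 gives 1475 → no gain ✓; to k=4.1 gives 1944 − 71×4.1 = 1652.9 → no gain ✓.
High-risk (own payoff 1475): to k=4.1 gives 1944 − 218×4.1 = 1050.2 → no gain ✓; to k=8.2 gives 2520 − 218×8.2 = 732.4 → no gain ✓.
5 of the 6 constraints hold; not an equilibrium.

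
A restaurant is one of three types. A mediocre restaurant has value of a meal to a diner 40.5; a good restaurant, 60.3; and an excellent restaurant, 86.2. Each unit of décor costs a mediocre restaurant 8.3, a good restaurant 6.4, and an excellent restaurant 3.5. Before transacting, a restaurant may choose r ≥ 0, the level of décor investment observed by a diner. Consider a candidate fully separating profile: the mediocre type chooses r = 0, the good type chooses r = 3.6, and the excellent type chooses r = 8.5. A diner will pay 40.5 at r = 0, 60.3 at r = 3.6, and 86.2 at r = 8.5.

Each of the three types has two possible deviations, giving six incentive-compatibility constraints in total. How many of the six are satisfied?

Good (own payoff 60.3 − 6.4×3.6 = 37.26): to r=0 gives 40.5 → profitable ✗; to r=8.5 gives 86.2 − 6.4×8.5 = 31.8 → no gain ✓.
Mediocre (own payoff 40.5): to r=3.6 gives 60.3 − 8.3×3.6 = 30.42 → no gain ✓; to r=8.5 gives 86.2 − 8.3×8.5 = 15.65 → no gain ✓.
Excellent (own payoff 86.2 − 3.5×8.5 = 56.45): to r=0 gives 40.5 → no gain ✓; to r=3.6 gives 60.3 − 3.5×3.6 = 47.7 → no gain ✓.
5 of the 6 constraints hold; not an equilibrium.

5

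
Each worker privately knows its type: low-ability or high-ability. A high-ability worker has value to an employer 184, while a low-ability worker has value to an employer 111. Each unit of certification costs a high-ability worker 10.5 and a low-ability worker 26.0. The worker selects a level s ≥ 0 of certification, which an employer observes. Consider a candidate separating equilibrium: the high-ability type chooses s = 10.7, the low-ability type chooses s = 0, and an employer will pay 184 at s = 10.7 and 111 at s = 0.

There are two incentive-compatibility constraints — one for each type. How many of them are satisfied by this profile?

Low-ability type: stay at 0 → 111; mimic → 184 − 26.0 × 10.7 = -94.2. IC holds (111 ≥ -94.2).
High-ability type: signal → 184 − 10.5 × 10.7 = 71.65; deviate to 0 → 111. IC fails (71.65 < 111).
1 of 2 constraints hold, so this profile is not an equilibrium.

1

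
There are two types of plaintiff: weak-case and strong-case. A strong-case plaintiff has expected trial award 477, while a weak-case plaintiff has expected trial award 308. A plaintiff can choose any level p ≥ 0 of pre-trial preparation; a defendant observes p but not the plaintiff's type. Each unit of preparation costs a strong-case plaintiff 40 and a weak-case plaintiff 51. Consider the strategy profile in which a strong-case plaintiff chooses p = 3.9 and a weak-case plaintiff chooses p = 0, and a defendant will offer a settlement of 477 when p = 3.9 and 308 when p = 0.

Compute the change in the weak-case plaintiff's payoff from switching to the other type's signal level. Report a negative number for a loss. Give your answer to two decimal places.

-29.90

Playing p = 0 the weak-case plaintiff receives 308.
Deviating to p = 3.9 brings payment 477 at cost 51 × 3.9 = 198.9, netting 278.1.
Gain from deviating: 278.1 − 308 = -29.90.
The gain is negative, so the weak-case type's incentive-compatibility constraint is satisfied.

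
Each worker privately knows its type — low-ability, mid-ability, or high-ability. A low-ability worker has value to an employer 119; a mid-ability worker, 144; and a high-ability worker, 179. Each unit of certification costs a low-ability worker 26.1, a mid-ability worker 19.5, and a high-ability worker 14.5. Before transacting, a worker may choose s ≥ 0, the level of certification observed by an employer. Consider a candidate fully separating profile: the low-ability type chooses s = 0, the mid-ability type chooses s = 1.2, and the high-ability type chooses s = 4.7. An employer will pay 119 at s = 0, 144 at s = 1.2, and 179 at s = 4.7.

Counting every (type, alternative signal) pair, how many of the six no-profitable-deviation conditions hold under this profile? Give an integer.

4

High-ability (own payoff 179 − 14.5×4.7 = 110.85): to s=0 gives 119 → profitable ✗; to s=1.2 gives 144 − 14.5×1.2 = 126.6 → profitable ✗.
Low-ability (own payoff 119): to s=1.2 gives 144 − 26.1×1.2 = 112.68 → no gain ✓; to s=4.7 gives 179 − 26.1×4.7 = 56.33 → no gain ✓.
Mid-ability (own payoff 144 − 19.5×1.2 = 120.6): to s=0 gives 119 → no gain ✓; to s=4.7 gives 179 − 19.5×4.7 = 87.35 → no gain ✓.
4 of the 6 constraints hold; not an equilibrium.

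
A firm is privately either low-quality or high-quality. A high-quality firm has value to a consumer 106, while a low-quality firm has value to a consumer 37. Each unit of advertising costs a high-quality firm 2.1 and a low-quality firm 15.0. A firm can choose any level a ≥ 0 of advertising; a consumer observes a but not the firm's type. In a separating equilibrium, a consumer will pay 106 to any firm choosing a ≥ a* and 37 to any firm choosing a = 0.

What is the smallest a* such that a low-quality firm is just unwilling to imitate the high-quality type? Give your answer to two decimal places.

4.60

A low-quality firm choosing a = 0 receives 37.
Imitating at a* instead would pay 106 at cost 15.0·a*, netting 106 − 15.0·a*.
Indifference: 37 = 106 − 15.0·a*, so a* = (106 − 37) / 15.0 = 4.60.
At a* the low-quality type's incentive constraint just binds; the high-quality type strictly prefers a* since its per-unit cost is lower.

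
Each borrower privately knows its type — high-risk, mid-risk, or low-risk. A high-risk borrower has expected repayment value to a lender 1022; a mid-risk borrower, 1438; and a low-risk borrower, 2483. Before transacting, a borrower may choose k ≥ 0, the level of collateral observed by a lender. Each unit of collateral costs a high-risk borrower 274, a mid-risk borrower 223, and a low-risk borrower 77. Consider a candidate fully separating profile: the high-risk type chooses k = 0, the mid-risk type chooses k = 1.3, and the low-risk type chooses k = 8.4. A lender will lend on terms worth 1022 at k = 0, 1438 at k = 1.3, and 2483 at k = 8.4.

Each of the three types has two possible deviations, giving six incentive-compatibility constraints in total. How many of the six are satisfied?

Mid-risk (own payoff 1438 − 223×1.3 = 1148.1): to k=0 gives 1022 → no gain ✓; to k=8.4 gives 2483 − 223×8.4 = 609.8 → no gain ✓.
High-risk (own payoff 1022): to k=1.3 gives 1438 − 274×1.3 = 1081.8 → profitable ✗; to k=8.4 gives 2483 − 274×8.4 = 181.4 → no gain ✓.
Low-risk (own payoff 2483 − 77×8.4 = 1836.2): to k=0 gives 1022 → no gain ✓; to k=1.3 gives 1438 − 77×1.3 = 1337.9 → no gain ✓.
5 of the 6 constraints hold; not an equilibrium.

5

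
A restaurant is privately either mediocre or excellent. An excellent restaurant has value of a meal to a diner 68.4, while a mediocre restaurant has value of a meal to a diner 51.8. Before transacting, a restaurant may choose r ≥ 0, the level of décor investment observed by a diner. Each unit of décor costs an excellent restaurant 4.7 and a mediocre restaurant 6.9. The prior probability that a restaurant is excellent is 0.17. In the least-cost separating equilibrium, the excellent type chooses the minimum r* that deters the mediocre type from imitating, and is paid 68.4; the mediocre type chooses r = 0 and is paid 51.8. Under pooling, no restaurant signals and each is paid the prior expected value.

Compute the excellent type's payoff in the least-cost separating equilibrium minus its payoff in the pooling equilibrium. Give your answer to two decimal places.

Least-cost separating signal: r* solves 51.8 = 68.4 − 6.9·r*, so r* = (68.4 − 51.8)/6.9 ≈ 2.4058.
Excellent type's separating payoff: 68.4 − 4.7 × r* = 68.4 − 4.7 × (68.4 − 51.8)/6.9 = 68.4 − 78.02/6.9 ≈ 57.0928.
Pooling payoff: 0.17 × 68.4 + 0.83 × 51.8 = 54.622.
Difference: 57.0928 − 54.622 = 2.4708, i.e. 2.47 to two decimal places.
The excellent type prefers to separate.

2.47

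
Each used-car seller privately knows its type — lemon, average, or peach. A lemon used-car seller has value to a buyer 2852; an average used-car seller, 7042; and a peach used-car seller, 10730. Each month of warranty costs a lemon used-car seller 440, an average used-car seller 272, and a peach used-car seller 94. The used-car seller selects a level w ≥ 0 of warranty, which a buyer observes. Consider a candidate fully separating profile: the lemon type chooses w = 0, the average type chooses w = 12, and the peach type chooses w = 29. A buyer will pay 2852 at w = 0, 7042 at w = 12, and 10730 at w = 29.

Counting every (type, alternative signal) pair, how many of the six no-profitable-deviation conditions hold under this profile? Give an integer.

Average (own payoff 7042 − 272×12 = 3778): to w=0 gives 2852 → no gain ✓; to w=29 gives 10730 − 272×29 = 2842 → no gain ✓.
Lemon (own payoff 2852): to w=12 gives 7042 − 440×12 = 1762 → no gain ✓; to w=29 gives 10730 − 440×29 = -2030 → no gain ✓.
Peach (own payoff 10730 − 94×29 = 8004): to w=0 gives 2852 → no gain ✓; to w=12 gives 7042 − 94×12 = 5914 → no gain ✓.
6 of the 6 constraints hold; this profile is a separating equilibrium.

6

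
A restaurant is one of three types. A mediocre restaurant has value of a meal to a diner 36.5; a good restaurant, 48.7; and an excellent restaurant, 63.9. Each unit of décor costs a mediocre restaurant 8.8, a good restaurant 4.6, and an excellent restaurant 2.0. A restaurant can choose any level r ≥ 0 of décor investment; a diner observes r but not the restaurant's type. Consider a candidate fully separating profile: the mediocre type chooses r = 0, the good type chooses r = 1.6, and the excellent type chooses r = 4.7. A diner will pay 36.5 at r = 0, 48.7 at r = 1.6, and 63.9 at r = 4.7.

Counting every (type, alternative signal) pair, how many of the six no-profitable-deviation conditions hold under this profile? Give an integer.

5

Good (own payoff 48.7 − 4.6×1.6 = 41.34): to r=0 gives 36.5 → no gain ✓; to r=4.7 gives 63.9 − 4.6×4.7 = 42.28 → profitable ✗.
Mediocre (own payoff 36.5): to r=1.6 gives 48.7 − 8.8×1.6 = 34.62 → no gain ✓; to r=4.7 gives 63.9 − 8.8×4.7 = 22.54 → no gain ✓.
Excellent (own payoff 63.9 − 2.0×4.7 = 54.5): to r=0 gives 36.5 → no gain ✓; to r=1.6 gives 48.7 − 2.0×1.6 = 45.5 → no gain ✓.
5 of the 6 constraints hold; not an equilibrium.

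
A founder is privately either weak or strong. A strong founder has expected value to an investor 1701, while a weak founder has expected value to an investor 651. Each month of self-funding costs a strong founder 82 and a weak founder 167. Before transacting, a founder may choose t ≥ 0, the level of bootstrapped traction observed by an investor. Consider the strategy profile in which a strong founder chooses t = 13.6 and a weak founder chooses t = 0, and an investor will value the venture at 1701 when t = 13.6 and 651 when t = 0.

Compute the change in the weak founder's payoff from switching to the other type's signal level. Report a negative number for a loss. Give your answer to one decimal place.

-1221.2

Playing t = 0 the weak founder receives 651.
Deviating to t = 13.6 brings payment 1701 at cost 167 × 13.6 = 2271.2, netting -570.2.
Gain from deviating: -570.2 − 651 = -1221.2.
The gain is negative, so the weak type's incentive-compatibility constraint is satisfied.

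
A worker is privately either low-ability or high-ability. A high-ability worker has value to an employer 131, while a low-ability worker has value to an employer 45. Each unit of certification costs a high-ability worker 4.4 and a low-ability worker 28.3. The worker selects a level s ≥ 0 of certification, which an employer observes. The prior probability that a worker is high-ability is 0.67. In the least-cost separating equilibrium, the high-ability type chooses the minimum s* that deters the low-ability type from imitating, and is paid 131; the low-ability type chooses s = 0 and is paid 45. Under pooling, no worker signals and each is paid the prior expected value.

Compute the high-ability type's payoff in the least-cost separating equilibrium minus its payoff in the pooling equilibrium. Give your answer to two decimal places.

15.01

Least-cost separating signal: s* solves 45 = 131 − 28.3·s*, so s* = (131 − 45)/28.3 ≈ 3.0389.
High-ability type's separating payoff: 131 − 4.4 × s* = 131 − 4.4 × (131 − 45)/28.3 = 131 − 378.4/28.3 ≈ 117.6290.
Pooling payoff: 0.67 × 131 + 0.33 × 45 = 102.62.
Difference: 117.6290 − 102.62 = 15.009, i.e. 15.01 to two decimal places.
The high-ability type prefers to separate.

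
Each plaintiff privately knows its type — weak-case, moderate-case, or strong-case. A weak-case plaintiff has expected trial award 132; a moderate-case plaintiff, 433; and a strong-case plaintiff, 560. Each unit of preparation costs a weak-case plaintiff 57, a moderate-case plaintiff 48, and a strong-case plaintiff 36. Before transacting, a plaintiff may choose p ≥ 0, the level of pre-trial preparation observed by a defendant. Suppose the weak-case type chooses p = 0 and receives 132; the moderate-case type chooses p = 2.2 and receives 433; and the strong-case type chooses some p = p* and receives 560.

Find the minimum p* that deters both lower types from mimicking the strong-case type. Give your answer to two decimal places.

Weak-case type (on-path payoff 132) won't mimic when 132 ≥ 560 − 57·p*, i.e. p* ≥ 7.51.
Moderate-case type (on-path payoff 433 − 48×2.2 = 327.4) won't mimic when 327.4 ≥ 560 − 48·p*, i.e. p* ≥ 4.85.
Both must hold, so p* = max(7.51, 4.85) = 7.51. The weak-case type's constraint binds.

7.51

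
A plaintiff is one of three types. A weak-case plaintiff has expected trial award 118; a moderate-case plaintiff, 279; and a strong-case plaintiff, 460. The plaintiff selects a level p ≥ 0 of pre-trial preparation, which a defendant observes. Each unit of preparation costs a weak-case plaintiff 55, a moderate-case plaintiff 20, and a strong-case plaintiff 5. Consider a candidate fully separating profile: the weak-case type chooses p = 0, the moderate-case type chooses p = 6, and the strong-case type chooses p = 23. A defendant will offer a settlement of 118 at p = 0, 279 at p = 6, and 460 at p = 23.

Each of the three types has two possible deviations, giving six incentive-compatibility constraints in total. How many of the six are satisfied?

Moderate-case (own payoff 279 − 20×6 = 159): to p=0 gives 118 → no gain ✓; to p=23 gives 460 − 20×23 = 0 → no gain ✓.
Weak-case (own payoff 118): to p=6 gives 279 − 55×6 = -51 → no gain ✓; to p=23 gives 460 − 55×23 = -805 → no gain ✓.
Strong-case (own payoff 460 − 5×23 = 345): to p=0 gives 118 → no gain ✓; to p=6 gives 279 − 5×6 = 249 → no gain ✓.
6 of the 6 constraints hold; this profile is a separating equilibrium.

6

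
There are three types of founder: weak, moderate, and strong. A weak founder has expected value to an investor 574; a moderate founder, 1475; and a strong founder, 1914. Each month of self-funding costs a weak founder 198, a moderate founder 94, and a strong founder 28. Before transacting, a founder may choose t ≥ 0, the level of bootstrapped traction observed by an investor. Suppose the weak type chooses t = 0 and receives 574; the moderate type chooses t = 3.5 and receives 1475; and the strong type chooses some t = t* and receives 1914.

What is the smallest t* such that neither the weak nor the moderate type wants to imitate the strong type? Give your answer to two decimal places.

8.17

Weak type (on-path payoff 574) won't mimic when 574 ≥ 1914 − 198·t*, i.e. t* ≥ 6.77.
Moderate type (on-path payoff 1475 − 94×3.5 = 1146) won't mimic when 1146 ≥ 1914 − 94·t*, i.e. t* ≥ 8.17.
Both must hold, so t* = max(6.77, 8.17) = 8.17. The moderate type's constraint binds.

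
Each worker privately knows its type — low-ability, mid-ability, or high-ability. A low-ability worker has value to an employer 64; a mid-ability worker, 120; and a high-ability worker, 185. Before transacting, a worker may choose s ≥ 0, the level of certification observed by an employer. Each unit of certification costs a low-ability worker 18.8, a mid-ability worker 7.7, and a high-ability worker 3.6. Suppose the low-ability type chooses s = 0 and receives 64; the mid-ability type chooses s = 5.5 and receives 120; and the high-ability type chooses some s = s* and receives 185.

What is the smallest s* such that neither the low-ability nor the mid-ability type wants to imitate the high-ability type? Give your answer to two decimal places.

13.94

Mid-ability type (on-path payoff 120 − 7.7×5.5 = 77.65) won't mimic when 77.65 ≥ 185 − 7.7·s*, i.e. s* ≥ 13.94.
Low-ability type (on-path payoff 64) won't mimic when 64 ≥ 185 − 18.8·s*, i.e. s* ≥ 6.44.
Both must hold, so s* = max(6.44, 13.94) = 13.94. The mid-ability type's constraint binds.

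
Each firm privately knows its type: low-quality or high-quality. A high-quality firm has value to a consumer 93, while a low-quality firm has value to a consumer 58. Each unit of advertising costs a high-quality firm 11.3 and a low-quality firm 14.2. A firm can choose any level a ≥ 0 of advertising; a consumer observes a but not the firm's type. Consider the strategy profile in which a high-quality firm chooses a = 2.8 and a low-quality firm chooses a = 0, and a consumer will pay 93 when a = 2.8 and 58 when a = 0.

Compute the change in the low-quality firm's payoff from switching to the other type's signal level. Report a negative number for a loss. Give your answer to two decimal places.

Playing a = 0 the low-quality firm receives 58.
Deviating to a = 2.8 brings payment 93 at cost 14.2 × 2.8 = 39.76, netting 53.24.
Gain from deviating: 53.24 − 58 = -4.76.
The gain is negative, so the low-quality type's incentive-compatibility constraint is satisfied.

-4.76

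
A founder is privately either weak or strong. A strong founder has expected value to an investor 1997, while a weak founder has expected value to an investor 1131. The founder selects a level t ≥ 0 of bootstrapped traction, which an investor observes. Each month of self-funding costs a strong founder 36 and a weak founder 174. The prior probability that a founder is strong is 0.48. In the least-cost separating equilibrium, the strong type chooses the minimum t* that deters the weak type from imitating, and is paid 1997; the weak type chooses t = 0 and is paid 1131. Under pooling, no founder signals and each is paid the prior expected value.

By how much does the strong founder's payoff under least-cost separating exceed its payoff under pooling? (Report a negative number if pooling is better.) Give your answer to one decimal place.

271.1

Least-cost separating signal: t* solves 1131 = 1997 − 174·t*, so t* = (1997 − 1131)/174 ≈ 4.9770.
Strong type's separating payoff: 1997 − 36 × t* = 1997 − 36 × (1997 − 1131)/174 = 1997 − 31176/174 ≈ 1817.828.
Pooling payoff: 0.48 × 1997 + 0.52 × 1131 = 1546.68.
Difference: 1817.828 − 1546.68 = 271.148, i.e. 271.1 to one decimal place.
The strong type prefers to separate.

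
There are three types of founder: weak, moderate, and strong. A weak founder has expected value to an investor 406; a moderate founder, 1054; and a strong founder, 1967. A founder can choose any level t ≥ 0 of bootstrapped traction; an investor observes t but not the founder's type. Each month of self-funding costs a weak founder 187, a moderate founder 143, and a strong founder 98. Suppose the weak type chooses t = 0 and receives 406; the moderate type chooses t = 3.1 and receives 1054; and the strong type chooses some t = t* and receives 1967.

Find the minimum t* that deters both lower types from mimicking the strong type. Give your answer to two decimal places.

9.48

Weak type (on-path payoff 406) won't mimic when 406 ≥ 1967 − 187·t*, i.e. t* ≥ 8.35.
Moderate type (on-path payoff 1054 − 143×3.1 = 610.7) won't mimic when 610.7 ≥ 1967 − 143·t*, i.e. t* ≥ 9.48.
Both must hold, so t* = max(8.35, 9.48) = 9.48. The moderate type's constraint binds.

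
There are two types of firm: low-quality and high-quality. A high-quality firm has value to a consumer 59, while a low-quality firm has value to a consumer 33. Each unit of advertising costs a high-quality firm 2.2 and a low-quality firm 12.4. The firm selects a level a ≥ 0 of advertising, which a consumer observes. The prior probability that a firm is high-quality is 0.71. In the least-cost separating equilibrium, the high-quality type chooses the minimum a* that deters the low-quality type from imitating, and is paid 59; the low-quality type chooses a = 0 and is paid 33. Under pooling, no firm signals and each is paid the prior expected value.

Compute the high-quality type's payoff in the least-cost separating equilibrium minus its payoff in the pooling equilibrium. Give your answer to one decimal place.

2.9

Least-cost separating signal: a* solves 33 = 59 − 12.4·a*, so a* = (59 − 33)/12.4 ≈ 2.0968.
High-quality type's separating payoff: 59 − 2.2 × a* = 59 − 2.2 × (59 − 33)/12.4 = 59 − 57.2/12.4 ≈ 54.387.
Pooling payoff: 0.71 × 59 + 0.29 × 33 = 51.46.
Difference: 54.387 − 51.46 = 2.927, i.e. 2.9 to one decimal place.
The high-quality type prefers to separate.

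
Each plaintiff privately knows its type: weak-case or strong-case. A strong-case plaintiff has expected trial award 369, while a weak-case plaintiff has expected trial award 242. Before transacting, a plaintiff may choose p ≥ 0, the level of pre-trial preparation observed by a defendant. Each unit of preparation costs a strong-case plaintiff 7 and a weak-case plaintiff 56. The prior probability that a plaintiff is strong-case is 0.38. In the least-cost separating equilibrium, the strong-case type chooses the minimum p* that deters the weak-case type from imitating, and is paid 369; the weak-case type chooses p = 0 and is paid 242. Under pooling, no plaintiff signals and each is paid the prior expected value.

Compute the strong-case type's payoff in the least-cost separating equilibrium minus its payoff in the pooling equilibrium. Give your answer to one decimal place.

Least-cost separating signal: p* solves 242 = 369 − 56·p*, so p* = (369 − 242)/56 ≈ 2.2679.
Strong-case type's separating payoff: 369 − 7 × p* = 369 − 7 × (369 − 242)/56 = 369 − 889/56 = 353.125.
Pooling payoff: 0.38 × 369 + 0.62 × 242 = 290.26.
Difference: 353.125 − 290.26 = 62.865, i.e. 62.9 to one decimal place.
The strong-case type prefers to separate.

62.9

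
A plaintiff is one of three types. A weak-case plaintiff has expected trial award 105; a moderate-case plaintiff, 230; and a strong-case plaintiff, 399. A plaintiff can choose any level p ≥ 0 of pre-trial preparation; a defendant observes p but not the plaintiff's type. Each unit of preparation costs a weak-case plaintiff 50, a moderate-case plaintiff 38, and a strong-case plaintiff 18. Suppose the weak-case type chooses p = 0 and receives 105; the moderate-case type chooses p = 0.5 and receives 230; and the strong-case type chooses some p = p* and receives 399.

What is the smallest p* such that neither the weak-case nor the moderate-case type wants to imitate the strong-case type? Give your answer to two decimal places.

5.88

Moderate-case type (on-path payoff 230 − 38×0.5 = 211) won't mimic when 211 ≥ 399 − 38·p*, i.e. p* ≥ 4.95.
Weak-case type (on-path payoff 105) won't mimic when 105 ≥ 399 − 50·p*, i.e. p* ≥ 5.88.
Both must hold, so p* = max(5.88, 4.95) = 5.88. The weak-case type's constraint binds.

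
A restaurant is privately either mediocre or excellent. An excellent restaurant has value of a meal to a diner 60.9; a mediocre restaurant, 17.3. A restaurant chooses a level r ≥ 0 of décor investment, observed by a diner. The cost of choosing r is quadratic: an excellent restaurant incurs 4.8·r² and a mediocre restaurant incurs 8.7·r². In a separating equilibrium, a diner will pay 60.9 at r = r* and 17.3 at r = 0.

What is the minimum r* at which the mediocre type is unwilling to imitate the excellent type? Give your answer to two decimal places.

The mediocre type at r = 0 receives 17.3; imitating at r* yields 60.9 − 8.7·r*².
Indifference: 17.3 = 60.9 − 8.7·r*², so r*² = (60.9 − 17.3) / 8.7 ≈ 5.0115.
r* = √5.0115 ≈ 2.24.

2.24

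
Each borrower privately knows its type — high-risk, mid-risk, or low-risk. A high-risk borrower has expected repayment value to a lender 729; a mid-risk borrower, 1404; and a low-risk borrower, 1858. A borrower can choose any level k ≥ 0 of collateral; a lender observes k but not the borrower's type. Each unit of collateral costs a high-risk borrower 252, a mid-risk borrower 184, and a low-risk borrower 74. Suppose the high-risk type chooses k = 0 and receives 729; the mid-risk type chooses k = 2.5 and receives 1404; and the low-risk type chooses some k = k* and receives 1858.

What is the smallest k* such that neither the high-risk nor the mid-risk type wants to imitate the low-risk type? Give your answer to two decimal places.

4.97

Mid-risk type (on-path payoff 1404 − 184×2.5 = 944) won't mimic when 944 ≥ 1858 − 184·k*, i.e. k* ≥ 4.97.
High-risk type (on-path payoff 729) won't mimic when 729 ≥ 1858 − 252·k*, i.e. k* ≥ 4.48.
Both must hold, so k* = max(4.48, 4.97) = 4.97. The mid-risk type's constraint binds.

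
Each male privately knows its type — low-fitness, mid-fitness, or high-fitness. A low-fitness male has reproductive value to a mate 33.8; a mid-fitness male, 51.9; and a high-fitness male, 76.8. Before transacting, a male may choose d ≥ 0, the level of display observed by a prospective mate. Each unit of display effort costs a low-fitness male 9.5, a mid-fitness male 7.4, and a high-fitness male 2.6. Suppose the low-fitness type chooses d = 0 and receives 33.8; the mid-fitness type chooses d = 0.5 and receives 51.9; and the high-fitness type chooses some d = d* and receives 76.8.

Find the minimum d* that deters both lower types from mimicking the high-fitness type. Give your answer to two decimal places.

4.53

Mid-fitness type (on-path payoff 51.9 − 7.4×0.5 = 48.2) won't mimic when 48.2 ≥ 76.8 − 7.4·d*, i.e. d* ≥ 3.86.
Low-fitness type (on-path payoff 33.8) won't mimic when 33.8 ≥ 76.8 − 9.5·d*, i.e. d* ≥ 4.53.
Both must hold, so d* = max(4.53, 3.86) = 4.53. The low-fitness type's constraint binds.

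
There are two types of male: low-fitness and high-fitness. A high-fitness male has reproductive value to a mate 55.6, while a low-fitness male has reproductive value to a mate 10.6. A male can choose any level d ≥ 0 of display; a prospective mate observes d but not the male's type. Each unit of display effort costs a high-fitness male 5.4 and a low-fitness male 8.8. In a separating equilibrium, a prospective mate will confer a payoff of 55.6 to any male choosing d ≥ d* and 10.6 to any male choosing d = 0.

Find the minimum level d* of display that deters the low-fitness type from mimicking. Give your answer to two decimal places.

A low-fitness male choosing d = 0 receives 10.6.
Imitating at d* instead would pay 55.6 at cost 8.8·d*, netting 55.6 − 8.8·d*.
Indifference: 10.6 = 55.6 − 8.8·d*, so d* = (55.6 − 10.6) / 8.8 ≈ 5.11.
This is the low-fitness type's binding incentive-compatibility constraint; any d ≥ 5.11 sustains separation on that side.

5.11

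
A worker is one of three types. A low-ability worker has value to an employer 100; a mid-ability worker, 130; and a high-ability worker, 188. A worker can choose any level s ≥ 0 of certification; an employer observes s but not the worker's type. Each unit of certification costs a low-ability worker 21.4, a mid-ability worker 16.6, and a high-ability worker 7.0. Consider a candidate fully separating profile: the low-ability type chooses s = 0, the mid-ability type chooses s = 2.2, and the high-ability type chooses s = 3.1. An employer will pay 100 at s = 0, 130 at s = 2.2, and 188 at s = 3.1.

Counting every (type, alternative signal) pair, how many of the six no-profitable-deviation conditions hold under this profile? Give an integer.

3

High-ability (own payoff 188 − 7.0×3.1 = 166.3): to s=0 gives 100 → no gain ✓; to s=2.2 gives 130 − 7.0×2.2 = 114.6 → no gain ✓.
Low-ability (own payoff 100): to s=2.2 gives 130 − 21.4×2.2 = 82.92 → no gain ✓; to s=3.1 gives 188 − 21.4×3.1 = 121.66 → profitable ✗.
Mid-ability (own payoff 130 − 16.6×2.2 = 93.48): to s=0 gives 100 → profitable ✗; to s=3.1 gives 188 − 16.6×3.1 = 136.54 → profitable ✗.
3 of the 6 constraints hold; not an equilibrium.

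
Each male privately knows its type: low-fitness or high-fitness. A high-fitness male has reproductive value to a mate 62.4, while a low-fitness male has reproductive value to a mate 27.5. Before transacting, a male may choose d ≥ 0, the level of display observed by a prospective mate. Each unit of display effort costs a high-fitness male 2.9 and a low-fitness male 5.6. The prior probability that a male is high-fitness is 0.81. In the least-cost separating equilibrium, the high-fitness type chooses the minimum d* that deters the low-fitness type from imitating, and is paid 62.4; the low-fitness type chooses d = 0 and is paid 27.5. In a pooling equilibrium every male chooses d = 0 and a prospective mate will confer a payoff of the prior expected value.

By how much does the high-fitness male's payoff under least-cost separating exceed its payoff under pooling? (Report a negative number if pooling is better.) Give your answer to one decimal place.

Least-cost separating signal: d* solves 27.5 = 62.4 − 5.6·d*, so d* = (62.4 − 27.5)/5.6 ≈ 6.2321.
High-fitness type's separating payoff: 62.4 − 2.9 × d* = 62.4 − 2.9 × (62.4 − 27.5)/5.6 = 62.4 − 101.21/5.6 ≈ 44.327.
Pooling payoff: 0.81 × 62.4 + 0.19 × 27.5 = 55.769.
Difference: 44.327 − 55.769 = -11.442, i.e. -11.4 to one decimal place.
The high-fitness type would prefer the pooling outcome.

-11.4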